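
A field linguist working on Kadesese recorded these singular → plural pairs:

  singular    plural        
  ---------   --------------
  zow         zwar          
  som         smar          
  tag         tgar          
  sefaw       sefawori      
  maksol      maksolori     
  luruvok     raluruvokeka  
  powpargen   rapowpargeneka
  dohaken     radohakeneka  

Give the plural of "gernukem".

zow and sefaw both end in -w yet inflect differently (zwar, sefawori), so the final letter is not what conditions the rule; the number of vowels is.
"gernukem" has 3 vowels. The stems with 3 vowels (luruvok → raluruvokeka, powpargen → rapowpargeneka, dohaken → radohakeneka) add ra- … -eka around the stem.
So gernukem → ragernukemeka.

ragernukemeka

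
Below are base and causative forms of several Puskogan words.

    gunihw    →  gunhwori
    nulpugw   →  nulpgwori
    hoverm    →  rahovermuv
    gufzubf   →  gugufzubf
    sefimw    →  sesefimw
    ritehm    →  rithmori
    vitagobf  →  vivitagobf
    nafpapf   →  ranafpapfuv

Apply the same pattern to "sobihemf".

"sobihemf" has second-to-last letter 'm'. The one such stem in the data (sefimw → sesefimw) repeats the first consonant+vowel as a prefix (as do vitagobf, gufzubf), so the same rule applies.
The other patterns: stems whose second-to-last letter is 'p' or 'r' add ra- … -uv around the stem; stems whose second-to-last letter is 'g' or 'h' delete the last vowel and add -ori.
So sobihemf → sosobihemf.

sosobihemf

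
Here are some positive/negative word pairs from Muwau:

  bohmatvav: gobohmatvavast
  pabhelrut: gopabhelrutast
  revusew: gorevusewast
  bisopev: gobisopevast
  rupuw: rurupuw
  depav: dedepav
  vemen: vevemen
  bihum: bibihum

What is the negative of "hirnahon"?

"hirnahon" has 3 vowels. The stems with 3 vowels (bohmatvav → gobohmatvavast, pabhelrut → gopabhelrutast, revusew → gorevusewast) add go- … -ast around the stem.
The other pattern: stems with 2 vowels repeat the first consonant+vowel as a prefix.
So hirnahon → gohirnahonast.

gohirnahonast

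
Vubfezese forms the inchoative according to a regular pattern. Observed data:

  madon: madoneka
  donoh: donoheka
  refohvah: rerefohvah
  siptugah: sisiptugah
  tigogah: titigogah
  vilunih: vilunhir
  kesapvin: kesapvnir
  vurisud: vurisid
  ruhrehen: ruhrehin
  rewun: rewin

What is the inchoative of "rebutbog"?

rebutbogeka

donoh and refohvah both end in -h yet inflect differently (donoheka, rerefohvah), so the final letter is not what conditions the rule; the last vowel is.
"rebutbog" has last vowel 'o'. The stems whose last vowel is 'o' (madon → madoneka, donoh → donoheka) add -eka.
The other patterns: stems whose last vowel is 'a' repeat the first consonant+vowel as a prefix; stems whose last vowel is 'i' delete the last vowel and add -ir; stems whose last vowel is 'e' or 'u' change the last vowel to 'i'.
So rebutbog → rebutbogeka.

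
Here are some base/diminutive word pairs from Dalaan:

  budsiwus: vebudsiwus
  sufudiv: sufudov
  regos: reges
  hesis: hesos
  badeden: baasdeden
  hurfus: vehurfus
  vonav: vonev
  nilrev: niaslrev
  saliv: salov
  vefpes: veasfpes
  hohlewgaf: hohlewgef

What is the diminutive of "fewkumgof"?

fewkumgef

vefpes and hesis both end in -s yet inflect differently (veasfpes, hesos), so the final letter is not what conditions the rule; the last vowel is.
"fewkumgof" has last vowel 'o'. The one such stem in the data (regos → reges) changes the last vowel to 'e' (as do hohlewgaf, vonav), so the same rule applies.
The other patterns: stems whose last vowel is 'e' insert -as- after the first vowel; stems whose last vowel is 'i' change the last vowel to 'o'; stems whose last vowel is 'u' add the prefix ve-.
So fewkumgof → fewkumgef.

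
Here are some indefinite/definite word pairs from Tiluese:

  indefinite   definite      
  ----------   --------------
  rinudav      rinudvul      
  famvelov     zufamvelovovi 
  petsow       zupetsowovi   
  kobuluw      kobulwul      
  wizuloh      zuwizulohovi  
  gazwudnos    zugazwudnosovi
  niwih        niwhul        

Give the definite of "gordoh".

wizuloh and niwih both end in -h yet inflect differently (zuwizulohovi, niwhul), so the final letter is not what conditions the rule; the last vowel is.
"gordoh" has last vowel 'o'. The stems whose last vowel is 'o' (famvelov → zufamvelovovi, petsow → zupetsowovi, gazwudnos → zugazwudnosovi) add zu- … -ovi around the stem.
The other pattern: stems whose last vowel is 'a', 'i' or 'u' delete the last vowel and add -ul.
So gordoh → zugordohovi.

zugordohovi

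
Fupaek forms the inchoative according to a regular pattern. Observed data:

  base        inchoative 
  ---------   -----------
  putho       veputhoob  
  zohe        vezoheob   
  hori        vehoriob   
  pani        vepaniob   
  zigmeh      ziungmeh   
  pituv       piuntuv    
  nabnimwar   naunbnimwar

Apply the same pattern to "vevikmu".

vevevikmuob

zohe and zigmeh both have last vowel 'e' yet inflect differently (vezoheob, ziungmeh), so the last vowel is not what conditions the rule; whether the stem ends in a vowel or a consonant is.
"vevikmu" ends in a vowel. The stems ending in a vowel (putho → veputhoob, zohe → vezoheob, hori → vehoriob) add ve- … -ob around the stem.
The other pattern: stems ending in a consonant insert -un- after the first vowel.
So vevikmu → vevevikmuob.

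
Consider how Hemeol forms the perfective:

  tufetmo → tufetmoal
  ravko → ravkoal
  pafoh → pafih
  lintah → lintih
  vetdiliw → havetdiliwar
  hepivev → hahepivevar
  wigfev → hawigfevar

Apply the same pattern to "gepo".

gepoal

"gepo" ends in -o. The stems ending in -o (tufetmo → tufetmoal, ravko → ravkoal) add -al.
So gepo → gepoal.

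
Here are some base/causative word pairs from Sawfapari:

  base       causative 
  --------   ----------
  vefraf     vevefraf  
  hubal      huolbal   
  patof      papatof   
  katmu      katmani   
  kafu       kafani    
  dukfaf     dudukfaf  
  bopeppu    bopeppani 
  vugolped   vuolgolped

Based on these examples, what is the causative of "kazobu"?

"kazobu" ends in -u. The stems ending in -u (kafu → kafani, bopeppu → bopeppani, katmu → katmani) drop the final letter and add -ani.
The other patterns: stems ending in -d or -l insert -ol- after the first vowel; stems ending in -f repeat the first consonant+vowel as a prefix.
So kazobu → kazobani.

kazobani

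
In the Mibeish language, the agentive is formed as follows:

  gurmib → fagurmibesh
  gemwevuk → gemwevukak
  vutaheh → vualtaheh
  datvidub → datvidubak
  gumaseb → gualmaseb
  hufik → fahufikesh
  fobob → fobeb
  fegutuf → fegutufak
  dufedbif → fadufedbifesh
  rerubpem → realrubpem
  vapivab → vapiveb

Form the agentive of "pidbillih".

fapidbillihesh

gemwevuk and hufik both end in -k yet inflect differently (gemwevukak, fahufikesh), so the final letter is not what conditions the rule; the last vowel is.
"pidbillih" has last vowel 'i'. The stems whose last vowel is 'i' (hufik → fahufikesh, dufedbif → fadufedbifesh, gurmib → fagurmibesh) add fa- … -esh around the stem.
The other patterns: stems whose last vowel is 'u' add -ak; stems whose last vowel is 'e' insert -al- after the first vowel; stems whose last vowel is 'a' or 'o' change the last vowel to 'e'.
So pidbillih → fapidbillihesh.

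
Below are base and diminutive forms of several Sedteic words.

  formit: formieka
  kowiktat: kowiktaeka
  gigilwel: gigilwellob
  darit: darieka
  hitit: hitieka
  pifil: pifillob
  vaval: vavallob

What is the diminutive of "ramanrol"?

ramanrollob

kowiktat and vaval both have last vowel 'a' yet inflect differently (kowiktaeka, vavallob), so the last vowel is not what conditions the rule; the final letter is.
"ramanrol" ends in -l. The stems ending in -l (vaval → vavallob, pifil → pifillob, gigilwel → gigilwellob) double the final consonant and add -ob.
So ramanrol → ramanrollob.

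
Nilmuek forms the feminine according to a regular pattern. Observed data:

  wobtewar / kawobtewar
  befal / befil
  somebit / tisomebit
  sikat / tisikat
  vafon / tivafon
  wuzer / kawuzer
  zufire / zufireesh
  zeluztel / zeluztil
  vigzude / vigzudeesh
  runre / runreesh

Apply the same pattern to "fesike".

befal and wobtewar both have last vowel 'a' yet inflect differently (befil, kawobtewar), so the last vowel is not what conditions the rule; the final letter is.
"fesike" ends in -e. The stems ending in -e (vigzude → vigzudeesh, runre → runreesh, zufire → zufireesh) add -esh.
So fesike → fesikeesh.

fesikeesh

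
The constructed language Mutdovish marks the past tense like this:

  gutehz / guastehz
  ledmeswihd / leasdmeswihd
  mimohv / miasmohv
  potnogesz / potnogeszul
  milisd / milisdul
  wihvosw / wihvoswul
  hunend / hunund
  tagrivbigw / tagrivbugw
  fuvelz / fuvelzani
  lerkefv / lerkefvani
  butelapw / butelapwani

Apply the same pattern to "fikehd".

gutehz and potnogesz both end in -z yet inflect differently (guastehz, potnogeszul), so the final letter is not what conditions the rule; the second-to-last letter is.
"fikehd" has second-to-last letter 'h'. The stems whose second-to-last letter is 'h' (gutehz → guastehz, ledmeswihd → leasdmeswihd, mimohv → miasmohv) insert -as- after the first vowel.
So fikehd → fiaskehd.

fiaskehd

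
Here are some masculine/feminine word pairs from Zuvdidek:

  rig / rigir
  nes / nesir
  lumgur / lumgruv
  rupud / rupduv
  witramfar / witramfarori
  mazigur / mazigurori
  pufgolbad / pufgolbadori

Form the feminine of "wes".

"wes" has 1 vowel. The stems with 1 vowel (rig → rigir, nes → nesir) add -ir.
So wes → wesir.

wesir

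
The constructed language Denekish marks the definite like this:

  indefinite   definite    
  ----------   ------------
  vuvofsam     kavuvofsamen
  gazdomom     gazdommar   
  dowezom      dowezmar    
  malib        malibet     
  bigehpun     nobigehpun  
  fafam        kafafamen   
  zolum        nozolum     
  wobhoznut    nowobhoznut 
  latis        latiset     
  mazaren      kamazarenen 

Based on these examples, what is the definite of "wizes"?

"wizes" has last vowel 'e'. The one such stem in the data (mazaren → kamazarenen) adds ka- … -en around the stem, so the same rule applies.
So wizes → kawizesen.

kawizesen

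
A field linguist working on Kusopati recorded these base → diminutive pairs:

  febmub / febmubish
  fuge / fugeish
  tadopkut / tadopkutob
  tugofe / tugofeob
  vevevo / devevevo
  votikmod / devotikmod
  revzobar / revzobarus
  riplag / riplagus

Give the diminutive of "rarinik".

fuge and tugofe both end in -e yet inflect differently (fugeish, tugofeob), so the final letter is not what conditions the rule; the first letter is.
"rarinik" begins with r-. The stems beginning with r- (revzobar → revzobarus, riplag → riplagus) add -us.
So rarinik → rarinikus.

rarinikus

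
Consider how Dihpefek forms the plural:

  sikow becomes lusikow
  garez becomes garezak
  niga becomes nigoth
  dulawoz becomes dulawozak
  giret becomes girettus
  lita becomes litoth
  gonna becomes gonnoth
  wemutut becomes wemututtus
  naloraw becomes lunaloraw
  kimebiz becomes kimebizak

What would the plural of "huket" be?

"huket" ends in -t. The stems ending in -t (wemutut → wemututtus, giret → girettus) double the final consonant and add -us.
So huket → hukettus.

hukettus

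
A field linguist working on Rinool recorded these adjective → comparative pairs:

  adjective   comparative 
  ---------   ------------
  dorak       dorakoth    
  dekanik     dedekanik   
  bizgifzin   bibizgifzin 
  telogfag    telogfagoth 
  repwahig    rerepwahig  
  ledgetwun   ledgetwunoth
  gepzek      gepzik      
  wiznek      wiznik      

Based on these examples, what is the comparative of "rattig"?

gepzek and dekanik both end in -k yet inflect differently (gepzik, dedekanik), so the final letter is not what conditions the rule; the last vowel is.
"rattig" has last vowel 'i'. The stems whose last vowel is 'i' (bizgifzin → bibizgifzin, repwahig → rerepwahig, dekanik → dedekanik) repeat the first consonant+vowel as a prefix.
The other patterns: stems whose last vowel is 'e' change the last vowel to 'i'; stems whose last vowel is 'a' or 'u' add -oth.
So rattig → rarattig.

rarattig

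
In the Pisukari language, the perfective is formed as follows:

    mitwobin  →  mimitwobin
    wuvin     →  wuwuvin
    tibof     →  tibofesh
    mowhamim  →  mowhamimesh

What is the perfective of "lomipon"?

"lomipon" ends in -n. The stems ending in -n (mitwobin → mimitwobin, wuvin → wuwuvin) repeat the first consonant+vowel as a prefix.
The other pattern: stems ending in -f or -m add -esh.
So lomipon → lolomipon.

lolomipon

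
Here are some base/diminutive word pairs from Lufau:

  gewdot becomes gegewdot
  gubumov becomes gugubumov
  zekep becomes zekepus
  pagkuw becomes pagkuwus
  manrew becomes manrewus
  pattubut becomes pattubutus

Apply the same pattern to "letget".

gewdot and pattubut both end in -t yet inflect differently (gegewdot, pattubutus), so the final letter is not what conditions the rule; the last vowel is.
"letget" has last vowel 'e'. The stems whose last vowel is 'e' (zekep → zekepus, manrew → manrewus) add -us.
So letget → letgetus.

letgetus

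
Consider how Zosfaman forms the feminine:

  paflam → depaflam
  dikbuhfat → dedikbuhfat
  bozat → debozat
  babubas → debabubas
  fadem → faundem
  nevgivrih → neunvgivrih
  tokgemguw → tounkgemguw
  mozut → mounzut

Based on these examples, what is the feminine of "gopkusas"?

paflam and fadem both end in -m yet inflect differently (depaflam, faundem), so the final letter is not what conditions the rule; the last vowel is.
"gopkusas" has last vowel 'a'. The stems whose last vowel is 'a' (paflam → depaflam, dikbuhfat → dedikbuhfat, bozat → debozat) add the prefix de-.
So gopkusas → degopkusas.

degopkusas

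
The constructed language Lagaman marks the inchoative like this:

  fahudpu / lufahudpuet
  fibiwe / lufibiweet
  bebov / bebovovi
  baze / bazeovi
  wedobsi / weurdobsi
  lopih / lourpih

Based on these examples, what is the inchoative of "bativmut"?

bativmutovi

"bativmut" begins with b-. The stems beginning with b- (bebov → bebovovi, baze → bazeovi) add -ovi.
So bativmut → bativmutovi.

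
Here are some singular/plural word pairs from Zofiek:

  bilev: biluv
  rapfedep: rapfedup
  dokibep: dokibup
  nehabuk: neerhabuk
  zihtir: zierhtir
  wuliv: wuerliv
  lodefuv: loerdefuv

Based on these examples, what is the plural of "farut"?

faerrut

"farut" has last vowel 'u'. The stems whose last vowel is 'u' (nehabuk → neerhabuk, lodefuv → loerdefuv) insert -er- after the first vowel.
So farut → faerrut.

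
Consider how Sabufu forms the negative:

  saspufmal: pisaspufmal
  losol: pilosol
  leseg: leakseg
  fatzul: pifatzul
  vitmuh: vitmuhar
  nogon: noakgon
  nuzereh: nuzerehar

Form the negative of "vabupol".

pivabupol

fatzul and vitmuh both have last vowel 'u' yet inflect differently (pifatzul, vitmuhar), so the last vowel is not what conditions the rule; the final letter is.
"vabupol" ends in -l. The stems ending in -l (losol → pilosol, fatzul → pifatzul, saspufmal → pisaspufmal) add the prefix pi-.
So vabupol → pivabupol.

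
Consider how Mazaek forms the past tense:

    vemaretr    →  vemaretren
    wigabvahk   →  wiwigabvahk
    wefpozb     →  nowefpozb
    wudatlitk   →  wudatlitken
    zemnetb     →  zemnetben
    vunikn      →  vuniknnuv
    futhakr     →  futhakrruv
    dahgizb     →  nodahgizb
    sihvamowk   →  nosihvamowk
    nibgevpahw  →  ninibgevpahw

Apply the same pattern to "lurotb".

vemaretr and futhakr both end in -r yet inflect differently (vemaretren, futhakrruv), so the final letter is not what conditions the rule; the second-to-last letter is.
"lurotb" has second-to-last letter 't'. The stems whose second-to-last letter is 't' (wudatlitk → wudatlitken, zemnetb → zemnetben, vemaretr → vemaretren) add -en.
The other patterns: stems whose second-to-last letter is 'k' double the final consonant and add -uv; stems whose second-to-last letter is 'w' or 'z' add the prefix no-; stems whose second-to-last letter is 'h' repeat the first consonant+vowel as a prefix.
So lurotb → lurotben.

lurotben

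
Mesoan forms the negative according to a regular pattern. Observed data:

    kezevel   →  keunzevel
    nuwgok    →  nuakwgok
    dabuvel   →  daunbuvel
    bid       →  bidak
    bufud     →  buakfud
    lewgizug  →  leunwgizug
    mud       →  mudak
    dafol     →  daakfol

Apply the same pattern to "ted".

mud and bufud both end in -d yet inflect differently (mudak, buakfud), so the final letter is not what conditions the rule; the number of vowels is.
"ted" has 1 vowel. The stems with 1 vowel (mud → mudak, bid → bidak) add -ak.
The other patterns: stems with 2 vowels insert -ak- after the first vowel; stems with 3 vowels insert -un- after the first vowel.
So ted → tedak.

tedak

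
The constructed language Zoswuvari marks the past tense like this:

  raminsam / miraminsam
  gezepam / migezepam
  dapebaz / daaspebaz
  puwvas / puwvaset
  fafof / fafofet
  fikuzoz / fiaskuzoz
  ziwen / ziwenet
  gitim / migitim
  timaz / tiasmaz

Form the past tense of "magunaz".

maasgunaz

"magunaz" ends in -z. The stems ending in -z (dapebaz → daaspebaz, timaz → tiasmaz, fikuzoz → fiaskuzoz) insert -as- after the first vowel.
The other patterns: stems ending in -m add the prefix mi-; stems ending in -f, -n or -s add -et.
So magunaz → maasgunaz.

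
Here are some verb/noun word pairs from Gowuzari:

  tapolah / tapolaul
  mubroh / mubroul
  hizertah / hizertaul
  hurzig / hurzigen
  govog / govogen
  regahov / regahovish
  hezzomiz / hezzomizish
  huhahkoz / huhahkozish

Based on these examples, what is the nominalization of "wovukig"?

mubroh and govog both have last vowel 'o' yet inflect differently (mubroul, govogen), so the last vowel is not what conditions the rule; the final letter is.
"wovukig" ends in -g. The stems ending in -g (hurzig → hurzigen, govog → govogen) add -en.
So wovukig → wovukigen.

wovukigen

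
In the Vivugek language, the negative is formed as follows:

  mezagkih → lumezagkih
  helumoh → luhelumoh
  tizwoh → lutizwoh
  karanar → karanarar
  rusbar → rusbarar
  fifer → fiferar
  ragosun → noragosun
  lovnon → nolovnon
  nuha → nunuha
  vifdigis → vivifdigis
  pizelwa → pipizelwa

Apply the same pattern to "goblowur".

goblowurar

helumoh and lovnon both have last vowel 'o' yet inflect differently (luhelumoh, nolovnon), so the last vowel is not what conditions the rule; the final letter is.
"goblowur" ends in -r. The stems ending in -r (karanar → karanarar, rusbar → rusbarar, fifer → fiferar) add -ar.
So goblowur → goblowurar.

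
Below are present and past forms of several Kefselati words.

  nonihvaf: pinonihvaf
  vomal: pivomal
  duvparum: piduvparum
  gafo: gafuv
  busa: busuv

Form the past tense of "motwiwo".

motwiwuv

nonihvaf and busa both have last vowel 'a' yet inflect differently (pinonihvaf, busuv), so the last vowel is not what conditions the rule; whether the stem ends in a vowel or a consonant is.
"motwiwo" ends in a vowel. The stems ending in a vowel (gafo → gafuv, busa → busuv) drop the final letter and add -uv.
So motwiwo → motwiwuv.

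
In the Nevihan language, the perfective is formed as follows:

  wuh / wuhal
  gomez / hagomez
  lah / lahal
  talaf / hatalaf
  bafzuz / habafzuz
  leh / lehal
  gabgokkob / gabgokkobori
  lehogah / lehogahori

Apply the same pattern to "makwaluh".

lah and lehogah both end in -h yet inflect differently (lahal, lehogahori), so the final letter is not what conditions the rule; the number of vowels is.
"makwaluh" has 3 vowels. The stems with 3 vowels (gabgokkob → gabgokkobori, lehogah → lehogahori) add -ori.
The other patterns: stems with 1 vowel add -al; stems with 2 vowels add the prefix ha-.
So makwaluh → makwaluhori.

makwaluhori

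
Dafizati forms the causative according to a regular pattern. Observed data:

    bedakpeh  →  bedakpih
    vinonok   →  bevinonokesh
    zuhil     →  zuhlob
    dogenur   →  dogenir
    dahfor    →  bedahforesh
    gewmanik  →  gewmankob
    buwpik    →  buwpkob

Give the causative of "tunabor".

betunaboresh

"tunabor" has last vowel 'o'. The stems whose last vowel is 'o' (dahfor → bedahforesh, vinonok → bevinonokesh) add be- … -esh around the stem.
The other patterns: stems whose last vowel is 'i' delete the last vowel and add -ob; stems whose last vowel is 'e' or 'u' change the last vowel to 'i'.
So tunabor → betunaboresh.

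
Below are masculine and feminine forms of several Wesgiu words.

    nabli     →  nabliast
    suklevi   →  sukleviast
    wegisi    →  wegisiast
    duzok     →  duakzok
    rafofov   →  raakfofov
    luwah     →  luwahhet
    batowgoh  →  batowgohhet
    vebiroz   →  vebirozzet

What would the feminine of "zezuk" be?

zeakzuk

duzok and batowgoh both have last vowel 'o' yet inflect differently (duakzok, batowgohhet), so the last vowel is not what conditions the rule; the final letter is.
"zezuk" ends in -k. The one such stem in the data (duzok → duakzok) inserts -ak- after the first vowel (as does rafofov), so the same rule applies.
So zezuk → zeakzuk.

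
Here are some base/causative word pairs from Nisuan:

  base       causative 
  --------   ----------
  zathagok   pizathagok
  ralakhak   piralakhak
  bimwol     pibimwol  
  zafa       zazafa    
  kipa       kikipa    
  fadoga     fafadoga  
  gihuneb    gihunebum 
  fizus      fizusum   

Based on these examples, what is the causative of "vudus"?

ralakhak and zafa both have last vowel 'a' yet inflect differently (piralakhak, zazafa), so the last vowel is not what conditions the rule; the final letter is.
"vudus" ends in -s. The one such stem in the data (fizus → fizusum) adds -um, so the same rule applies.
So vudus → vudusum.

vudusum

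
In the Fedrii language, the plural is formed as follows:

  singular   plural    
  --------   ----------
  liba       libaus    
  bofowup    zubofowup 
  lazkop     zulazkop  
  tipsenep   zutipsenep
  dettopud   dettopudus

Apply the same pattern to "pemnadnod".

bofowup and dettopud both have last vowel 'u' yet inflect differently (zubofowup, dettopudus), so the last vowel is not what conditions the rule; the final letter is.
"pemnadnod" ends in -d. The one such stem in the data (dettopud → dettopudus) adds -us, so the same rule applies.
So pemnadnod → pemnadnodus.

pemnadnodus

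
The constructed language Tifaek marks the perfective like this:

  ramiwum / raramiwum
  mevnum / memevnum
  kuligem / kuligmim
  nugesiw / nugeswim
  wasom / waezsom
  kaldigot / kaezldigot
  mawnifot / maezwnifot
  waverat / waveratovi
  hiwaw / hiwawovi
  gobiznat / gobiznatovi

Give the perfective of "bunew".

ramiwum and kuligem both end in -m yet inflect differently (raramiwum, kuligmim), so the final letter is not what conditions the rule; the last vowel is.
"bunew" has last vowel 'e'. The one such stem in the data (kuligem → kuligmim) deletes the last vowel and adds -im (as does nugesiw), so the same rule applies.
The other patterns: stems whose last vowel is 'u' repeat the first consonant+vowel as a prefix; stems whose last vowel is 'o' insert -ez- after the first vowel; stems whose last vowel is 'a' add -ovi.
So bunew → bunwim.

bunwim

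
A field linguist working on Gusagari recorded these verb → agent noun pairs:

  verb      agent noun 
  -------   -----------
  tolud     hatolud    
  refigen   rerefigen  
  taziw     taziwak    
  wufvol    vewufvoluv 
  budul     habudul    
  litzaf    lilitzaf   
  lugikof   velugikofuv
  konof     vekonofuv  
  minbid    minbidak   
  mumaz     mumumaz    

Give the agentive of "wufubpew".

wufvol and budul both end in -l yet inflect differently (vewufvoluv, habudul), so the final letter is not what conditions the rule; the last vowel is.
"wufubpew" has last vowel 'e'. The one such stem in the data (refigen → rerefigen) repeats the first consonant+vowel as a prefix (as do litzaf, mumaz), so the same rule applies.
The other patterns: stems whose last vowel is 'o' add ve- … -uv around the stem; stems whose last vowel is 'u' add the prefix ha-; stems whose last vowel is 'i' add -ak.
So wufubpew → wuwufubpew.

wuwufubpew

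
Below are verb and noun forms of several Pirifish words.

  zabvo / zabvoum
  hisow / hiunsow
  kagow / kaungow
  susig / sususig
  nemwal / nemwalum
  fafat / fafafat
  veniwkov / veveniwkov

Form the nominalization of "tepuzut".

tetepuzut

hisow and zabvo both have last vowel 'o' yet inflect differently (hiunsow, zabvoum), so the last vowel is not what conditions the rule; the final letter is.
"tepuzut" ends in -t. The one such stem in the data (fafat → fafafat) repeats the first consonant+vowel as a prefix (as do susig, veniwkov), so the same rule applies.
The other patterns: stems ending in -w insert -un- after the first vowel; stems ending in -l or -o add -um.
So tepuzut → tetepuzut.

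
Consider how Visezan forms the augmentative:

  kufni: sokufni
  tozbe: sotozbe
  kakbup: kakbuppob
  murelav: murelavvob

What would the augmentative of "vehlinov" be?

"vehlinov" ends in a consonant. The stems ending in a consonant (kakbup → kakbuppob, murelav → murelavvob) double the final consonant and add -ob.
The other pattern: stems ending in a vowel add the prefix so-.
So vehlinov → vehlinovvob.

vehlinovvob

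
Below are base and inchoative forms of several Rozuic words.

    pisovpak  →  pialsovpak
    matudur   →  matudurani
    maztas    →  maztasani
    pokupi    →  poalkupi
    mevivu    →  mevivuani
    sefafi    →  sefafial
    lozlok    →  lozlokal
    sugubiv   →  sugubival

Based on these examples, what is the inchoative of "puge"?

pualge

pisovpak and lozlok both end in -k yet inflect differently (pialsovpak, lozlokal), so the final letter is not what conditions the rule; the first letter is.
"puge" begins with p-. The stems beginning with p- (pokupi → poalkupi, pisovpak → pialsovpak) insert -al- after the first vowel.
The other patterns: stems beginning with m- add -ani; stems beginning with l- or s- add -al.
So puge → pualge.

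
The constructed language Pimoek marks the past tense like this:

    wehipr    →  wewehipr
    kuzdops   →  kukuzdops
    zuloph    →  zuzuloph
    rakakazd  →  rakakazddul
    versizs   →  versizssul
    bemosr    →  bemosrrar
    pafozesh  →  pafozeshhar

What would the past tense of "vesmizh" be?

kuzdops and versizs both end in -s yet inflect differently (kukuzdops, versizssul), so the final letter is not what conditions the rule; the second-to-last letter is.
"vesmizh" has second-to-last letter 'z'. The stems whose second-to-last letter is 'z' (rakakazd → rakakazddul, versizs → versizssul) double the final consonant and add -ul.
The other patterns: stems whose second-to-last letter is 'p' repeat the first consonant+vowel as a prefix; stems whose second-to-last letter is 's' double the final consonant and add -ar.
So vesmizh → vesmizhhul.

vesmizhhul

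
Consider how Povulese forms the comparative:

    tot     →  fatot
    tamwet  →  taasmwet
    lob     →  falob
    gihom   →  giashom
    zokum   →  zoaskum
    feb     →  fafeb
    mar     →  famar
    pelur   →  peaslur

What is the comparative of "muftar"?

muasftar

tot and tamwet both end in -t yet inflect differently (fatot, taasmwet), so the final letter is not what conditions the rule; the number of vowels is.
"muftar" has 2 vowels. The stems with 2 vowels (zokum → zoaskum, tamwet → taasmwet, gihom → giashom) insert -as- after the first vowel.
The other pattern: stems with 1 vowel add the prefix fa-.
So muftar → muasftar.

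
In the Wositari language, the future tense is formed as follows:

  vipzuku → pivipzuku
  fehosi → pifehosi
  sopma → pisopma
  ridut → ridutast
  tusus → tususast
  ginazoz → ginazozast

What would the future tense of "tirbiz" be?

vipzuku and ridut both have last vowel 'u' yet inflect differently (pivipzuku, ridutast), so the last vowel is not what conditions the rule; whether the stem ends in a vowel or a consonant is.
"tirbiz" ends in a consonant. The stems ending in a consonant (ridut → ridutast, tusus → tususast, ginazoz → ginazozast) add -ast.
So tirbiz → tirbizast.

tirbizast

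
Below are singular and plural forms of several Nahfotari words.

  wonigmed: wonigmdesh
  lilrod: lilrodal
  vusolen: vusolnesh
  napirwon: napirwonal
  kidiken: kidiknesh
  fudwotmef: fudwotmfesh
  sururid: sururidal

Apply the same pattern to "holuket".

holuktesh

vusolen and napirwon both end in -n yet inflect differently (vusolnesh, napirwonal), so the final letter is not what conditions the rule; the last vowel is.
"holuket" has last vowel 'e'. The stems whose last vowel is 'e' (vusolen → vusolnesh, fudwotmef → fudwotmfesh, kidiken → kidiknesh) delete the last vowel and add -esh.
So holuket → holuktesh.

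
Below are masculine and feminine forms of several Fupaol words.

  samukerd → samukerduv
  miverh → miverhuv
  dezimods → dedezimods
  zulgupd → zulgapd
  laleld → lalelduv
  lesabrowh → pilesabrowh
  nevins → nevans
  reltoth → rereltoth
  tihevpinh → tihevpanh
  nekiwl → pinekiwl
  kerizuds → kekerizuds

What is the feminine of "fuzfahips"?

"fuzfahips" has second-to-last letter 'p'. The one such stem in the data (zulgupd → zulgapd) changes the last vowel to 'a' (as do nevins, tihevpinh), so the same rule applies.
The other patterns: stems whose second-to-last letter is 'd' or 't' repeat the first consonant+vowel as a prefix; stems whose second-to-last letter is 'w' add the prefix pi-; stems whose second-to-last letter is 'l' or 'r' add -uv.
So fuzfahips → fuzfahaps.

fuzfahaps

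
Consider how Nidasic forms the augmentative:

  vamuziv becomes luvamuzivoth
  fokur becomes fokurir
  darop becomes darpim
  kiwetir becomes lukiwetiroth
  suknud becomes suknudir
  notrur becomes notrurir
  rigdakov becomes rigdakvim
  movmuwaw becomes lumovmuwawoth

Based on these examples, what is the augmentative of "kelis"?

"kelis" has last vowel 'i'. The stems whose last vowel is 'i' (kiwetir → lukiwetiroth, vamuziv → luvamuzivoth) add lu- … -oth around the stem.
The other patterns: stems whose last vowel is 'u' add -ir; stems whose last vowel is 'o' delete the last vowel and add -im.
So kelis → lukelisoth.

lukelisoth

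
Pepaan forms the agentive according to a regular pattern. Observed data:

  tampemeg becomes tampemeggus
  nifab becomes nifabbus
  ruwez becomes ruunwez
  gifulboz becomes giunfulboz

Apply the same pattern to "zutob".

tampemeg and ruwez both have last vowel 'e' yet inflect differently (tampemeggus, ruunwez), so the last vowel is not what conditions the rule; the final letter is.
"zutob" ends in -b. The one such stem in the data (nifab → nifabbus) doubles the final consonant and adds -us (as does tampemeg), so the same rule applies.
So zutob → zutobbus.

zutobbus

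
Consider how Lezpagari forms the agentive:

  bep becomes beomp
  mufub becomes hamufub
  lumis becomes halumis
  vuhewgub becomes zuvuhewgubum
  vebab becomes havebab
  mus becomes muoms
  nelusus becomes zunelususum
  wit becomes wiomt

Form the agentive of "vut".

mus and lumis both end in -s yet inflect differently (muoms, halumis), so the final letter is not what conditions the rule; the number of vowels is.
"vut" has 1 vowel. The stems with 1 vowel (bep → beomp, wit → wiomt, mus → muoms) insert -om- after the first vowel.
So vut → vuomt.

vuomt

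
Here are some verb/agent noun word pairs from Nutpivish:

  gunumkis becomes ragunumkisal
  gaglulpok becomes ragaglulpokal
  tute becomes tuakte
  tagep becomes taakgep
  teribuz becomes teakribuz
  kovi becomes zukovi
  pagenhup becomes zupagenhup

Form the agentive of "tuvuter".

tagep and pagenhup both end in -p yet inflect differently (taakgep, zupagenhup), so the final letter is not what conditions the rule; the first letter is.
"tuvuter" begins with t-. The stems beginning with t- (tute → tuakte, tagep → taakgep, teribuz → teakribuz) insert -ak- after the first vowel.
The other patterns: stems beginning with g- add ra- … -al around the stem; stems beginning with k- or p- add the prefix zu-.
So tuvuter → tuakvuter.

tuakvuter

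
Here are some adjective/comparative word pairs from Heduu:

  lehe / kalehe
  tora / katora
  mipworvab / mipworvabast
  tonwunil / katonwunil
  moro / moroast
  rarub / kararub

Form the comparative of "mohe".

moheast

mipworvab and rarub both end in -b yet inflect differently (mipworvabast, kararub), so the final letter is not what conditions the rule; the first letter is.
"mohe" begins with m-. The stems beginning with m- (mipworvab → mipworvabast, moro → moroast) add -ast.
The other pattern: stems beginning with l-, r- or t- add the prefix ka-.
So mohe → moheast.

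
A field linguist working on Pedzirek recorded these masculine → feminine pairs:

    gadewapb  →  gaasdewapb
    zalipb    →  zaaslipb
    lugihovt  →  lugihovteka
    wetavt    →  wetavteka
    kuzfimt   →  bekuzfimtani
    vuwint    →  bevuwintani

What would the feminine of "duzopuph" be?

duaszopuph

"duzopuph" has second-to-last letter 'p'. The stems whose second-to-last letter is 'p' (gadewapb → gaasdewapb, zalipb → zaaslipb) insert -as- after the first vowel.
The other patterns: stems whose second-to-last letter is 'v' add -eka; stems whose second-to-last letter is 'm' or 'n' add be- … -ani around the stem.
So duzopuph → duaszopuph.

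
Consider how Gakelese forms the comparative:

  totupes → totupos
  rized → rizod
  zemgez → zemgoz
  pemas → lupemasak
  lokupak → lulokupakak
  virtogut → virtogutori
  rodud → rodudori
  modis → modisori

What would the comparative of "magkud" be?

totupes and pemas both end in -s yet inflect differently (totupos, lupemasak), so the final letter is not what conditions the rule; the last vowel is.
"magkud" has last vowel 'u'. The stems whose last vowel is 'u' (virtogut → virtogutori, rodud → rodudori) add -ori.
The other patterns: stems whose last vowel is 'e' change the last vowel to 'o'; stems whose last vowel is 'a' add lu- … -ak around the stem.
So magkud → magkudori.

magkudori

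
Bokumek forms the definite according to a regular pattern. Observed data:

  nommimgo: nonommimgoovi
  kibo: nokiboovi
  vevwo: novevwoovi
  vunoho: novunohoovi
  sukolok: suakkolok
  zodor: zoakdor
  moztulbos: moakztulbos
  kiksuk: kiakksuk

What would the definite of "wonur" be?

woaknur

nommimgo and sukolok both have last vowel 'o' yet inflect differently (nonommimgoovi, suakkolok), so the last vowel is not what conditions the rule; the final letter is.
"wonur" ends in -r. The one such stem in the data (zodor → zoakdor) inserts -ak- after the first vowel (as do sukolok, moztulbos), so the same rule applies.
So wonur → woaknur.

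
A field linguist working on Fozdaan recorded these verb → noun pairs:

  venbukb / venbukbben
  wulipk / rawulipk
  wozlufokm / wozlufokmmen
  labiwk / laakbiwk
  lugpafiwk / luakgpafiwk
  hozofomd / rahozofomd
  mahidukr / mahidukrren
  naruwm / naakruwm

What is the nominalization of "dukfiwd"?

naruwm and wozlufokm both end in -m yet inflect differently (naakruwm, wozlufokmmen), so the final letter is not what conditions the rule; the second-to-last letter is.
"dukfiwd" has second-to-last letter 'w'. The stems whose second-to-last letter is 'w' (labiwk → laakbiwk, naruwm → naakruwm, lugpafiwk → luakgpafiwk) insert -ak- after the first vowel.
The other patterns: stems whose second-to-last letter is 'k' double the final consonant and add -en; stems whose second-to-last letter is 'm' or 'p' add the prefix ra-.
So dukfiwd → duakkfiwd.

duakkfiwd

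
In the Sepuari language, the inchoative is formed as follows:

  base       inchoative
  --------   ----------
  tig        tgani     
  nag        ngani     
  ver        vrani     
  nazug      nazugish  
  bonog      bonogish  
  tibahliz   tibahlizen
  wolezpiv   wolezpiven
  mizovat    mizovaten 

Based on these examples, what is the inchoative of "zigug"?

"zigug" has 2 vowels. The stems with 2 vowels (nazug → nazugish, bonog → bonogish) add -ish.
The other patterns: stems with 1 vowel delete the last vowel and add -ani; stems with 3 vowels add -en.
So zigug → zigugish.

zigugish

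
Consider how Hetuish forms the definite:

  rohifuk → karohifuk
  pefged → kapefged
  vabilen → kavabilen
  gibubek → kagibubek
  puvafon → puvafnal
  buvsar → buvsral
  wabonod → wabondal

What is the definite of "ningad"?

ningdal

vabilen and puvafon both end in -n yet inflect differently (kavabilen, puvafnal), so the final letter is not what conditions the rule; the last vowel is.
"ningad" has last vowel 'a'. The one such stem in the data (buvsar → buvsral) deletes the last vowel and adds -al (as do puvafon, wabonod), so the same rule applies.
So ningad → ningdal.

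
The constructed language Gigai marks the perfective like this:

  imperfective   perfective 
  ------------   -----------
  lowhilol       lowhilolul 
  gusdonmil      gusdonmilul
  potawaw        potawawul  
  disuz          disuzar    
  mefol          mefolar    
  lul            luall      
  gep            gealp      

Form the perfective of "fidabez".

"fidabez" has 3 vowels. The stems with 3 vowels (gusdonmil → gusdonmilul, potawaw → potawawul, lowhilol → lowhilolul) add -ul.
So fidabez → fidabezul.

fidabezul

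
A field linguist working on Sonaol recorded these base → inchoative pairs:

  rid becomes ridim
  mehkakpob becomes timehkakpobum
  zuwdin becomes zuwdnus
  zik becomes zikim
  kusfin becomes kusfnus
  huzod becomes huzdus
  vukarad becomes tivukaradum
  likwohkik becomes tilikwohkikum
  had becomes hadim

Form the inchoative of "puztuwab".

tipuztuwabum

rid and huzod both end in -d yet inflect differently (ridim, huzdus), so the final letter is not what conditions the rule; the number of vowels is.
"puztuwab" has 3 vowels. The stems with 3 vowels (likwohkik → tilikwohkikum, vukarad → tivukaradum, mehkakpob → timehkakpobum) add ti- … -um around the stem.
So puztuwab → tipuztuwabum.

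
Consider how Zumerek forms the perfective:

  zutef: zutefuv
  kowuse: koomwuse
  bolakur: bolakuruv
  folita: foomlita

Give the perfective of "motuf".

motufuv

zutef and kowuse both have last vowel 'e' yet inflect differently (zutefuv, koomwuse), so the last vowel is not what conditions the rule; whether the stem ends in a vowel or a consonant is.
"motuf" ends in a consonant. The stems ending in a consonant (zutef → zutefuv, bolakur → bolakuruv) add -uv.
So motuf → motufuv.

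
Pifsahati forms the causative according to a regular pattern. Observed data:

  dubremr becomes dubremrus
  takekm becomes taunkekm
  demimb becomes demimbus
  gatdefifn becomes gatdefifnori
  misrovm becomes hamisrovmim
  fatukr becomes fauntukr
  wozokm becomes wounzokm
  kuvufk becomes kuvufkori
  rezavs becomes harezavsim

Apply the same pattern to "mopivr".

hamopivrim

wozokm and misrovm both end in -m yet inflect differently (wounzokm, hamisrovmim), so the final letter is not what conditions the rule; the second-to-last letter is.
"mopivr" has second-to-last letter 'v'. The stems whose second-to-last letter is 'v' (misrovm → hamisrovmim, rezavs → harezavsim) add ha- … -im around the stem.
So mopivr → hamopivrim.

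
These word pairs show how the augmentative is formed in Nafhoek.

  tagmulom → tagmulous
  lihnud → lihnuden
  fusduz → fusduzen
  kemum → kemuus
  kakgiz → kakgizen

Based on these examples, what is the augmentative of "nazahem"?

nazaheus

kemum and lihnud both have last vowel 'u' yet inflect differently (kemuus, lihnuden), so the last vowel is not what conditions the rule; the final letter is.
"nazahem" ends in -m. The stems ending in -m (tagmulom → tagmulous, kemum → kemuus) drop the final letter and add -us.
So nazahem → nazaheus.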